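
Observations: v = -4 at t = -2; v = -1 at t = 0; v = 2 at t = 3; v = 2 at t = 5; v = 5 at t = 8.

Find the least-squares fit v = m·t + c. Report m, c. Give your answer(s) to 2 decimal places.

Normal-equation sums: Σt·t = 102, Σt = 14, Σ1 = 5.
And Σt·v = 64, Σv = 4.
So XᵀX·[m, c]ᵀ = Xᵀv: [[102, 14]; [14, 5]]·[m, c]ᵀ = [64, 4]ᵀ.
Eliminating c: 5·(row 1) − 14·(row 2) gives 314·m = 5·64 − 14·4 = 264, so m = 132/157.
Then c = (4 − 14·(132/157))/5 = -244/157.

m = 0.84, c = -1.55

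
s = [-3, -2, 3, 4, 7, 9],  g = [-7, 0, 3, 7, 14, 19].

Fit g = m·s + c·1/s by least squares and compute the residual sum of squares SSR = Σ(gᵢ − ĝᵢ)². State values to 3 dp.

SSR = 10.046

Entries of AᵀA: Σs·s = 168, Σs·1/s = 6, Σ1/s·1/s = 36037/63504.
And Σs·g = 327, Σ1/s·g = 331/36.
Eliminating c: (36037/63504)·(row 1) − 6·(row 2) gives (22429/378)·m = (36037/63504)·327 − 6·(331/36) = 2760265/21168, so m = 2760265/1256024.
Then c = ((331/36) − 6·(2760265/1256024))/(36037/63504) = -157752/22429.
Residuals: -3456077/1256024, 551737/628012, -1568019/1256024, -10091/314006, -67929/179432, 3639/1256024; SSR = 12618033/1256024.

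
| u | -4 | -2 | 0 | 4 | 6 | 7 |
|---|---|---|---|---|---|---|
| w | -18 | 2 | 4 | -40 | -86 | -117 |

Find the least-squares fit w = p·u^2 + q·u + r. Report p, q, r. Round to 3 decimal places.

p = -2.076, q = -2.740, r = 4.381

Sums needed: Σu^2·u^2 = 4225, Σu^2·u = 551, Σu^2 = 121, Σu·u = 121, Σu = 11, Σ1 = 6.
And Σu^2·w = -9749, Σu·w = -1427, Σw = -255.
Normal equations: [[4225, 551, 121]; [551, 121, 11]; [121, 11, 6]]·[p, q, r]ᵀ = [-9749, -1427, -255]ᵀ.
Row-reducing yields p = -22298/10743, q = -147181/53715, r = 78442/17905.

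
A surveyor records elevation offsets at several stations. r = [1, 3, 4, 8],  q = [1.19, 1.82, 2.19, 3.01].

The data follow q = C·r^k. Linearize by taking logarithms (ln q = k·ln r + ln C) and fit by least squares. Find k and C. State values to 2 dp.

Taking logs, ln q = k·ln r + ln C, so regress ln q on ln r.
Σln r = 4.5643, Σ(ln r)² = 7.4528, Σln q = 2.6586, Σln r·ln q = 4.0360.
Equations: 7.4528·k + 4.5643·ln C = 4.0360;  4.5643·k + 4·ln C = 2.6586.
Δ = 7.4528·4 − (4.5643)² = 8.9781; k = (4.0360·4 − 4.5643·2.6586)/8.9781 = 0.44655, ln C = (7.4528·2.6586 − 4.5643·4.0360)/8.9781 = 0.15510, so C = exp(0.15510) = 1.16778.

k = 0.45, C = 1.17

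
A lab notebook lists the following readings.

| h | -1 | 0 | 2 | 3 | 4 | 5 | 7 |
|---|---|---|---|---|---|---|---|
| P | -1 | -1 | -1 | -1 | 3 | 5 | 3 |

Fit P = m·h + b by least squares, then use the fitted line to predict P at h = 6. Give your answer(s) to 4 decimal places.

P̂ = 3.2805

Setting ∂/∂m … = 0 gives: 104·m + 20·b = 54;  20·m + 7·b = 7.
Determinant 104·7 − 20² = 328.
m = (54·7 − 20·7)/328 = 119/164; b = (104·7 − 20·54)/328 = -44/41.
At h = 6: P̂ = (119/164)·(6) + (-44/41)·(1) = 269/82.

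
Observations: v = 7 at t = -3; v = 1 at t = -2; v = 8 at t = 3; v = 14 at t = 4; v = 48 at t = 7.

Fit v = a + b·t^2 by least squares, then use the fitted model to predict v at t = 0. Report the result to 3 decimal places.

v̂ = -2.282

Normal-equation sums: Σ1 = 5, Σt^2 = 87, Σt^2·t^2 = 2835.
And Σv = 78, Σt^2·v = 2715.
Normal equations: [[5, 87]; [87, 2835]]·[a, b]ᵀ = [78, 2715]ᵀ.
det = 5·2835 − 87² = 6606.
a = (78·2835 − 87·2715)/6606 = -1675/734; b = (5·2715 − 87·78)/6606 = 2263/2202.
At t = 0: v̂ = (-1675/734)·(1) + (2263/2202)·(0) = -1675/734.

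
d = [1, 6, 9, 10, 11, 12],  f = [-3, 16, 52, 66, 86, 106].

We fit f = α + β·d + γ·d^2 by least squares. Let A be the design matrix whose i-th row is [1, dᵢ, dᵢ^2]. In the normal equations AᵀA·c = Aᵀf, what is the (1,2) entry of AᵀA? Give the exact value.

49

Row 1 ↔ basis 1, column 2 ↔ basis d, so (AᵀA)_{1,2} = Σᵢ d = (1)·(1) + (1)·(6) + (1)·(9) + (1)·(10) + (1)·(11) + (1)·(12) = 49.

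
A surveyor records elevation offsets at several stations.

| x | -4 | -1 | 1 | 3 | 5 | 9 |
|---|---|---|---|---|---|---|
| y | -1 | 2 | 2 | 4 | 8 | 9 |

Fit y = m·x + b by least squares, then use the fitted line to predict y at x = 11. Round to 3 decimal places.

Forming AᵀA = [[133, 13]; [13, 6]] and Aᵀy = [137, 24]ᵀ gives AᵀA·[m, b]ᵀ = Aᵀy.
det = 133·6 − 13² = 629.
m = (137·6 − 13·24)/629 = 30/37; b = (133·24 − 13·137)/629 = 83/37.
At x = 11: ŷ = (30/37)·(11) + (83/37)·(1) = 413/37.

ŷ = 11.162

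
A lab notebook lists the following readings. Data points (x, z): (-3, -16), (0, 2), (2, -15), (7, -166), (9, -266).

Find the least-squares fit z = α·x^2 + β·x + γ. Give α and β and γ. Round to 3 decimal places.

From the data, Σx^2·x^2 = 9059, Σx^2·x = 1053, Σx^2 = 143, Σx·x = 143, Σx = 15, Σ1 = 5.
Right-hand side: Σx^2·z = -29884, Σx·z = -3538, Σz = -461.
So MᵀM·[α, β, γ]ᵀ = Mᵀz: [[9059, 1053, 143]; [1053, 143, 15]; [143, 15, 5]]·[α, β, γ]ᵀ = [-29884, -3538, -461]ᵀ.
Solving the 3×3 system (Gaussian elimination) gives α = -729553/244014, β = -240167/81338, γ = 264314/122007.

α = -2.990, β = -2.953, γ = 2.166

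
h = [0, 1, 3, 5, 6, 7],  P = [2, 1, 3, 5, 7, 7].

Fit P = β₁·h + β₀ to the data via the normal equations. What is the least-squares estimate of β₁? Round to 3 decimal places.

β₁ = 0.873

With design matrix M, MᵀM = [[120, 22]; [22, 6]] and MᵀP = [126, 25]ᵀ.
Δ = 120·6 − 22² = 236.
β₁ = (126·6 − 22·25)/236 = 103/118; β₀ = (120·25 − 22·126)/236 = 57/59.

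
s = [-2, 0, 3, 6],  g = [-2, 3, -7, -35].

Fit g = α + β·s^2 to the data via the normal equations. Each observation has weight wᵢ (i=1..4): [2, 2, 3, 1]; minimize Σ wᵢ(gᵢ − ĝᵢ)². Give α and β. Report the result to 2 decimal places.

α = 2.55, β = -1.05

From the data, Σwᵢ·1 = 8, Σwᵢ·s^2 = 71, Σwᵢ·s^2·s^2 = 1571.
Right-hand side: Σwᵢ·g = -54, Σwᵢ·s^2·g = -1465.
Δ = 8·1571 − 71² = 7527.
α = ((-54)·1571 − 71·(-1465))/7527 = 19181/7527; β = (8·(-1465) − 71·(-54))/7527 = -7886/7527.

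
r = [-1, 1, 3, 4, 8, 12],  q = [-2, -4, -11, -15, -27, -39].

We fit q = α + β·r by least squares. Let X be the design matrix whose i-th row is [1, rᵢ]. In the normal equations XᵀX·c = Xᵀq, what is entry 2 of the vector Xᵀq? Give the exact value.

Entry 2 ↔ basis r, so (Xᵀq)_{2} = Σᵢ (r)·qᵢ = (-1)·(-2) + (1)·(-4) + (3)·(-11) + (4)·(-15) + (8)·(-27) + (12)·(-39) = -779.

-779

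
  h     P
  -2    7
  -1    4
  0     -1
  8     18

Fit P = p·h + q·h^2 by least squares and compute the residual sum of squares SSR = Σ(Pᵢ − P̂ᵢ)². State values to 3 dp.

SSR = 1.961

Entries of MᵀM: Σh·h = 69, Σh·h^2 = 503, Σh^2·h^2 = 4113.
And Σh·P = 126, Σh^2·P = 1184.
det = 69·4113 − 503² = 30788.
p = (126·4113 − 503·1184)/30788 = -899/358; q = (69·1184 − 503·126)/30788 = 213/358.
Residuals: -72/179, 160/179, -1, 2/179; SSR = 351/179.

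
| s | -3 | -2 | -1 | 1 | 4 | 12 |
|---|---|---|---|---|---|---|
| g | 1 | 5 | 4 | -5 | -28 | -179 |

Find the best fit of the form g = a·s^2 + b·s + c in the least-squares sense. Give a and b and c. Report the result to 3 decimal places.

a = -0.965, b = -3.395, c = 0.706

From the data, Σs^2·s^2 = 21091, Σs^2·s = 1757, Σs^2 = 175, Σs·s = 175, Σs = 11, Σ1 = 6.
Right-hand side: Σs^2·g = -26196, Σs·g = -2282, Σg = -202.
So AᵀA·[a, b, c]ᵀ = Aᵀg: [[21091, 1757, 175]; [1757, 175, 11]; [175, 11, 6]]·[a, b, c]ᵀ = [-26196, -2282, -202]ᵀ.
Row-reducing yields a = -1194947/1238160, b = -600467/176880, c = 20807/29480.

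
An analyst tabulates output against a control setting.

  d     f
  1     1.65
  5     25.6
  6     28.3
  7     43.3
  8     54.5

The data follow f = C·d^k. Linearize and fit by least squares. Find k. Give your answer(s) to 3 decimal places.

Linearized form: ln f = k·ln d + ln C. From the 5 transformed points,
Σln d = 7.4265, Σ(ln d)² = 13.9113, Σln f = 14.8526, Σln d·ln f = 26.8549.
Normal system: [[13.9113, 7.4265]; [7.4265, 5]]·[k, ln C]ᵀ = [26.8549, 14.8526]ᵀ.
Δ = 13.9113·5 − (7.4265)² = 14.4030; k = (26.8549·5 − 7.4265·14.8526)/14.4030 = 1.66429, ln C = (13.9113·14.8526 − 7.4265·26.8549)/14.4030 = 0.49853.

k = 1.664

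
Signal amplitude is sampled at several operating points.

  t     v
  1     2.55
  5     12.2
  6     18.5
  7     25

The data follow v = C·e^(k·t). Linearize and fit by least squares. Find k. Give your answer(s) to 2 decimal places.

Taking logs, ln v = k·t + ln C, so regress ln v on t.
Σt = 19.0000, Σ(t)² = 111.0000, Σln v = 9.5742, Σt·ln v = 53.4820.
Equations: 111.0000·k + 19.0000·ln C = 53.4820;  19.0000·k + 4·ln C = 9.5742.
Solving (det = 83.0000): k = 0.38577, ln C = 0.56114.

k = 0.39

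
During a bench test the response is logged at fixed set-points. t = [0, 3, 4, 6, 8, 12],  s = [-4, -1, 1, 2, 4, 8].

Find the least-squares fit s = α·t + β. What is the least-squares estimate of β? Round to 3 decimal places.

β = -3.739

Sums needed: Σt·t = 269, Σt = 33, Σ1 = 6.
For Xᵀs: Σt·s = 141, Σs = 10.
Normal equations: [[269, 33]; [33, 6]]·[α, β]ᵀ = [141, 10]ᵀ.
Δ = 269·6 − 33² = 525.
α = (141·6 − 33·10)/525 = 172/175; β = (269·10 − 33·141)/525 = -1963/525.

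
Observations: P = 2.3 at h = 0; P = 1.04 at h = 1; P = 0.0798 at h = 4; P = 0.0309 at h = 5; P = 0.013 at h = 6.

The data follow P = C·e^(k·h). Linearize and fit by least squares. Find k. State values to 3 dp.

k = -0.865

With ln Pᵢ as the transformed response and hᵢ as the regressor:
Σh = 16.0000, Σ(h)² = 78.0000, Σln P = -9.4759, Σh·ln P = -53.5155.
Equations: 78.0000·k + 16.0000·ln C = -53.5155;  16.0000·k + 5·ln C = -9.4759.
Δ = 78.0000·5 − (16.0000)² = 134.0000; k = (-53.5155·5 − 16.0000·-9.4759)/134.0000 = -0.86540, ln C = (78.0000·-9.4759 − 16.0000·-53.5155)/134.0000 = 0.87409.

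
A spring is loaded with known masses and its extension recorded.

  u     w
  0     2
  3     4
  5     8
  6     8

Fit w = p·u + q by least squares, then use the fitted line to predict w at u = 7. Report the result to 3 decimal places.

With design matrix X, XᵀX = [[70, 14]; [14, 4]] and Xᵀw = [100, 22]ᵀ.
Eliminating q: 4·(row 1) − 14·(row 2) gives 84·p = 4·100 − 14·22 = 92, so p = 23/21.
Then q = (22 − 14·(23/21))/4 = 5/3.
At u = 7: ŵ = (23/21)·(7) + (5/3)·(1) = 28/3.

ŵ = 9.333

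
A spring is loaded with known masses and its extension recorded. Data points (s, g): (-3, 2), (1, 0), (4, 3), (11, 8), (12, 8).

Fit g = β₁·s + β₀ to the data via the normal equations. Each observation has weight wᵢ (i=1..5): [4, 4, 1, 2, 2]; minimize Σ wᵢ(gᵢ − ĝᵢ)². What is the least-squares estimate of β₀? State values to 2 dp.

β₀ = 1.75

Normal-equation sums: Σwᵢ·s·s = 586, Σwᵢ·s = 42, Σwᵢ·1 = 13.
For AᵀWg: Σwᵢ·s·g = 356, Σwᵢ·g = 43.
So AᵀWA·[β₁, β₀]ᵀ = AᵀWg: [[586, 42]; [42, 13]]·[β₁, β₀]ᵀ = [356, 43]ᵀ.
Eliminating β₀: 13·(row 1) − 42·(row 2) gives 5854·β₁ = 13·356 − 42·43 = 2822, so β₁ = 1411/2927.
Then β₀ = (43 − 42·(1411/2927))/13 = 5123/2927.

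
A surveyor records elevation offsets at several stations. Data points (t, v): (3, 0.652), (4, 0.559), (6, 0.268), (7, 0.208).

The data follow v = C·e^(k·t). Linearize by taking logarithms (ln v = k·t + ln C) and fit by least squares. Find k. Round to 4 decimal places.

Taking logs, ln v = k·t + ln C, so regress ln v on t.
Sums: Σt = 20.0000, Σ(t)² = 110.0000, Σln v = -3.8963, Σt·ln v = -22.5017.
Normal system: [[110.0000, 20.0000]; [20.0000, 4]]·[k, ln C]ᵀ = [-22.5017, -3.8963]ᵀ.
Solving (det = 40.0000): k = -0.30202, ln C = 0.53601.

k = -0.3020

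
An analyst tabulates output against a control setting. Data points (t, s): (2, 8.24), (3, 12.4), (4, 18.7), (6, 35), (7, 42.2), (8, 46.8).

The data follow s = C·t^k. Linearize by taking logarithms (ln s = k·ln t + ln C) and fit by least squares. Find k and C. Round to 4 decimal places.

k = 1.3181, C = 3.1278

Linearized form: ln s = k·ln t + ln C. From the 6 transformed points,
Σln t = 8.9952, Σ(ln t)² = 14.9303, Σln s = 18.6989, Σln t·ln s = 29.9376.
Equations: 14.9303·k + 8.9952·ln C = 29.9376;  8.9952·k + 6·ln C = 18.6989.
Slope k = (n·Σln t·ln s − Σln t·Σln s)/(n·Σ(ln t)² − (Σln t)²) = (6·29.9376 − 8.9952·18.6989)/8.6686 = 1.31815; ln C = (Σln s − k·Σln t)/n = 1.14032, so C = exp(1.14032) = 3.12777.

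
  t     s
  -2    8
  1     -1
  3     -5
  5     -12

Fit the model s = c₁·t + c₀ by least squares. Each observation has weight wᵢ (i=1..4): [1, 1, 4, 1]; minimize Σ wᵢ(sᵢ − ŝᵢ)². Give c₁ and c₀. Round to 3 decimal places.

The normal equations are: 66·c₁ + 16·c₀ = -137;  16·c₁ + 7·c₀ = -25.
(Σwᵢ·t·t = 66, Σwᵢ·t = 16, Σwᵢ·1 = 7, Σwᵢ·t·s = -137, Σwᵢ·s = -25.)
Δ = 66·7 − 16² = 206.
c₁ = ((-137)·7 − 16·(-25))/206 = -559/206; c₀ = (66·(-25) − 16·(-137))/206 = 271/103.

c₁ = -2.714, c₀ = 2.631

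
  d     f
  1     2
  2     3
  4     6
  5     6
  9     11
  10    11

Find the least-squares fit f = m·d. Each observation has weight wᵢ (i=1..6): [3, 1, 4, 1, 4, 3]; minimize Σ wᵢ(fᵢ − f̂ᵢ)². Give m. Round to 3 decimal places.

From the data, Σwᵢ·d·d = 720.
And Σwᵢ·d·f = 864.
Normal equations: [[720]]·[m]ᵀ = [864]ᵀ.
Hence m = 864 / 720 ≈ 1.2.

m = 1.200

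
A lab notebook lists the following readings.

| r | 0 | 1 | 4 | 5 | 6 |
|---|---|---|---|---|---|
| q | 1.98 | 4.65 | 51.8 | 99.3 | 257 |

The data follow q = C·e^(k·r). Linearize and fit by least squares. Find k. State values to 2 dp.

k = 0.80

Taking logs, ln q = k·r + ln C, so regress ln q on r.
Σr = 16.0000, Σ(r)² = 78.0000, Σln q = 16.3146, Σr·ln q = 73.6116.
Normal system: [[78.0000, 16.0000]; [16.0000, 5]]·[k, ln C]ᵀ = [73.6116, 16.3146]ᵀ.
Solving (det = 134.0000): k = 0.79869, ln C = 0.70710.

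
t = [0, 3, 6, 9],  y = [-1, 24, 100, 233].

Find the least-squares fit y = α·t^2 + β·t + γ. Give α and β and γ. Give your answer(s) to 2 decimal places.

With design matrix M, MᵀM = [[7938, 972, 126]; [972, 126, 18]; [126, 18, 4]] and Mᵀy = [22689, 2769, 356]ᵀ.
Row-reducing yields α = 3, β = -16/15, γ = -7/10.

α = 3.00, β = -1.07, γ = -0.70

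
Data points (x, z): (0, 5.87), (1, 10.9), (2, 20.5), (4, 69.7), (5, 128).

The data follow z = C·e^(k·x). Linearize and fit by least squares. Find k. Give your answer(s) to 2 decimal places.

k = 0.62

Let Y = ln z. Fitting Y = k·x + ln C by least squares:
Σx = 12.0000, Σ(x)² = 46.0000, Σln z = 16.2753, Σx·ln z = 49.6666.
Equations: 46.0000·k + 12.0000·ln C = 49.6666;  12.0000·k + 5·ln C = 16.2753.
Slope k = (n·Σx·ln z − Σx·Σln z)/(n·Σ(x)² − (Σx)²) = (5·49.6666 − 12.0000·16.2753)/86.0000 = 0.61662; ln C = (Σln z − k·Σx)/n = 1.77516.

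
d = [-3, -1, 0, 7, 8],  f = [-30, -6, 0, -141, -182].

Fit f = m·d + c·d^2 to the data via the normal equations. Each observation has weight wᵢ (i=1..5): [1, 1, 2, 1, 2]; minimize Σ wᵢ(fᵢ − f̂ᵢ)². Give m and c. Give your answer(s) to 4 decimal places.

m = 1.0675, c = -2.9893

Normal-equation sums: Σwᵢ·d·d = 187, Σwᵢ·d·d^2 = 1339, Σwᵢ·d^2·d^2 = 10675.
Right-hand side: Σwᵢ·d·f = -3803, Σwᵢ·d^2·f = -30481.
XᵀWX·[m, c]ᵀ = XᵀWf becomes [[187, 1339]; [1339, 10675]]·[m, c]ᵀ = [-3803, -30481]ᵀ.
Eliminating c: 10675·(row 1) − 1339·(row 2) gives 203304·m = 10675·(-3803) − 1339·(-30481) = 217034, so m = 108517/101652.
Then c = ((-30481) − 1339·(108517/101652))/10675 = -303865/101652.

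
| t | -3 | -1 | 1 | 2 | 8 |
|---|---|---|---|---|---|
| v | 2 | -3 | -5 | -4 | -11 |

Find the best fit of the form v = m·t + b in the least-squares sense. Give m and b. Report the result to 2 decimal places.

XᵀX·[m, b]ᵀ = Xᵀv reads: 79·m + 7·b = -104;  7·m + 5·b = -21.
(Σt·t = 79, Σt = 7, Σ1 = 5, Σt·v = -104, Σv = -21.)
Eliminating b: 5·(row 1) − 7·(row 2) gives 346·m = 5·(-104) − 7·(-21) = -373, so m = -373/346.
Then b = ((-21) − 7·(-373/346))/5 = -931/346.

m = -1.08, b = -2.69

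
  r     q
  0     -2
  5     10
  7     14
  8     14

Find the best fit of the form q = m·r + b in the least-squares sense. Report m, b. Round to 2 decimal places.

Setting ∂/∂m … = 0 gives: 138·m + 20·b = 260;  20·m + 4·b = 36.
Determinant 138·4 − 20² = 152.
m = (260·4 − 20·36)/152 = 40/19; b = (138·36 − 20·260)/152 = -29/19.

m = 2.11, b = -1.53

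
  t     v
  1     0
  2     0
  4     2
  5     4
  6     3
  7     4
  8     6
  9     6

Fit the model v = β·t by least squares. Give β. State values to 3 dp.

Normal-equation sums: Σt·t = 276.
And Σt·v = 176.
So XᵀX·[β]ᵀ = Xᵀv: [[276]]·[β]ᵀ = [176]ᵀ.
Hence β = 176 / 276 ≈ 0.637681.

β = 0.638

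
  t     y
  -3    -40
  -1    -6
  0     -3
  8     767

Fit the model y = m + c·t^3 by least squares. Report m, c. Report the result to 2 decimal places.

m = -2.26, c = 1.50

Compute the Gram sums: Σ1 = 4, Σt^3 = 484, Σt^3·t^3 = 262874.
Moment sums: Σy = 718, Σt^3·y = 393790.
Eliminating c: 262874·(row 1) − 484·(row 2) gives 817240·m = 262874·718 − 484·393790 = -1850828, so m = -462707/204310.
Then c = (393790 − 484·(-462707/204310))/262874 = 153456/102155.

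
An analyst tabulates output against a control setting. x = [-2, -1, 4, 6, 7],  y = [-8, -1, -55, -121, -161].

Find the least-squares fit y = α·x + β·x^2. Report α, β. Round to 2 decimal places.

α = -1.90, β = -3.02

MᵀM·[α, β]ᵀ = Mᵀy reads: 106·α + 614·β = -2056;  614·α + 3970·β = -13158.
(Σx·x = 106, Σx·x^2 = 614, Σx^2·x^2 = 3970, Σx·y = -2056, Σx^2·y = -13158.)
Determinant 106·3970 − 614² = 43824.
α = ((-2056)·3970 − 614·(-13158))/43824 = -20827/10956; β = (106·(-13158) − 614·(-2056))/43824 = -33091/10956.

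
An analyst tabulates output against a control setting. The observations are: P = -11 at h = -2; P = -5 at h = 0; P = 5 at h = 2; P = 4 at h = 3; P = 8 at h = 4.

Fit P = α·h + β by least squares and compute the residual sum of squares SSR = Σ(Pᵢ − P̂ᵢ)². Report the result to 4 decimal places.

SSR = 10.9224

Compute the Gram sums: Σh·h = 33, Σh = 7, Σ1 = 5.
Right-hand side: Σh·P = 76, ΣP = 1.
Normal equations: [[33, 7]; [7, 5]]·[α, β]ᵀ = [76, 1]ᵀ.
Δ = 33·5 − 7² = 116.
α = (76·5 − 7·1)/116 = 373/116; β = (33·1 − 7·76)/116 = -499/116.
Residuals: -31/116, -81/116, 333/116, -39/29, -65/116; SSR = 1267/116.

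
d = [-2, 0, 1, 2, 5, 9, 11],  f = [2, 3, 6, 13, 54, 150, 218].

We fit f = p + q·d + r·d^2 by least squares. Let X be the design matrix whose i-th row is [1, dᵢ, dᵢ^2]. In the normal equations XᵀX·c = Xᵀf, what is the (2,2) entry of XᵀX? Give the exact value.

Row 2 ↔ basis d, column 2 ↔ basis d, so (XᵀX)_{2,2} = Σᵢ (d)·(d) = (-2)·(-2) + (0)·(0) + (1)·(1) + (2)·(2) + (5)·(5) + (9)·(9) + (11)·(11) = 236.

236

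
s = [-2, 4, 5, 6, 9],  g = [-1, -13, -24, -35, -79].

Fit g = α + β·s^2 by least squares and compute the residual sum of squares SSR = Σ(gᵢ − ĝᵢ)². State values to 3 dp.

Forming AᵀA = [[5, 162]; [162, 8754]] and Aᵀg = [-152, -8471]ᵀ gives AᵀA·[α, β]ᵀ = Aᵀg.
Eliminating β: 8754·(row 1) − 162·(row 2) gives 17526·α = 8754·(-152) − 162·(-8471) = 41694, so α = 6949/2921.
Then β = ((-8471) − 162·(6949/2921))/8754 = -17731/17526.
Residuals: 5852/8763, 7082/8763, -19043/17526, -2798/2921, 3321/5842; SSR = 61699/17526.

SSR = 3.520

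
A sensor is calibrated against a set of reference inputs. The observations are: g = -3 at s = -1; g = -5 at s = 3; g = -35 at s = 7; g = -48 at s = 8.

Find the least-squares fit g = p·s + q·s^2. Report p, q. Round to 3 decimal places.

With design matrix A, AᵀA = [[123, 881]; [881, 6579]] and Aᵀg = [-641, -4835]ᵀ.
Δ = 123·6579 − 881² = 33056.
p = ((-641)·6579 − 881·(-4835))/33056 = 1328/1033; q = (123·(-4835) − 881·(-641))/33056 = -937/1033.

p = 1.286, q = -0.907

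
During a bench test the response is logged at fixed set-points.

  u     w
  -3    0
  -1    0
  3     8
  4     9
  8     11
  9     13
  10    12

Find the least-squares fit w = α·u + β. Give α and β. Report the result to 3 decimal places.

With design matrix A, AᵀA = [[280, 30]; [30, 7]] and Aᵀw = [385, 53]ᵀ.
Determinant 280·7 − 30² = 1060.
α = (385·7 − 30·53)/1060 = 221/212; β = (280·53 − 30·385)/1060 = 329/106.

α = 1.042, β = 3.104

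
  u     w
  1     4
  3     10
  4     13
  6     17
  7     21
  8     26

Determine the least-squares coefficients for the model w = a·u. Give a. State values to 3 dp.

Setting ∂/∂a … = 0 gives: 175·a = 543.
(Σu·u = 175, Σu·w = 543.)
Hence a = 543 / 175 ≈ 3.10286.

a = 3.103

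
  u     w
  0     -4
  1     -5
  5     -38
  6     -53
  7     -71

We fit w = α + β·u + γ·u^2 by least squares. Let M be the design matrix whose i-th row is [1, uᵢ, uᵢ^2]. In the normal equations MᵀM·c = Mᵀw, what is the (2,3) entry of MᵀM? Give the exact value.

685

Row 2 ↔ basis u, column 3 ↔ basis u^2, so (MᵀM)_{2,3} = Σᵢ (u)·(u^2) = (0)·(0) + (1)·(1) + (5)·(25) + (6)·(36) + (7)·(49) = 685.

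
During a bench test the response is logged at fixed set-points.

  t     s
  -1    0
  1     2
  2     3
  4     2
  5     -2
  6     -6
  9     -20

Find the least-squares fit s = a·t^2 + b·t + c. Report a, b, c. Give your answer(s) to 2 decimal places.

a = -0.43, b = 1.47, c = 1.70

Forming MᵀM = [[8756, 1142, 164]; [1142, 164, 26]; [164, 26, 7]] and Mᵀs = [-1840, -210, -21]ᵀ gives MᵀM·[a, b, c]ᵀ = Mᵀs.
Inverting the 3×3 Gram matrix, [a, b, c]ᵀ = [-35974/82929, 121942/82929, 47035/27643]ᵀ.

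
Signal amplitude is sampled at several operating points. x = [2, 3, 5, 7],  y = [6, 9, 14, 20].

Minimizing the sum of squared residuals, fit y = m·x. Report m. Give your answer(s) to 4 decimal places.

Forming AᵀA = [[87]] and Aᵀy = [249]ᵀ gives AᵀA·[m]ᵀ = Aᵀy.
Hence m = 249 / 87 ≈ 2.86207.

m = 2.8621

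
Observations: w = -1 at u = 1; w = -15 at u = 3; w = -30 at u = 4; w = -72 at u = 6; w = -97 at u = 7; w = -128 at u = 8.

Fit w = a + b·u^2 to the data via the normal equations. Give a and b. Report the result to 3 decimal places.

a = 2.084, b = -2.031

Setting ∂/∂a … = 0 gives: 6·a + 175·b = -343;  175·a + 8131·b = -16153.
Eliminating b: 8131·(row 1) − 175·(row 2) gives 18161·a = 8131·(-343) − 175·(-16153) = 37842, so a = 37842/18161.
Then b = ((-16153) − 175·(37842/18161))/8131 = -36893/18161.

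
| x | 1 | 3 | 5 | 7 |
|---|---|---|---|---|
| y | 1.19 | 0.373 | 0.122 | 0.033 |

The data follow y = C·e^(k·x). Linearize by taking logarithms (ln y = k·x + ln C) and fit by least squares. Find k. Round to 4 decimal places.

Linearized form: ln y = k·x + ln C. From the 4 transformed points,
Σx = 16.0000, Σ(x)² = 84.0000, Σln y = -6.3272, Σx·ln y = -37.1820.
Equations: 84.0000·k + 16.0000·ln C = -37.1820;  16.0000·k + 4·ln C = -6.3272.
Slope k = (n·Σx·ln y − Σx·Σln y)/(n·Σ(x)² − (Σx)²) = (4·-37.1820 − 16.0000·-6.3272)/80.0000 = -0.59366; ln C = (Σln y − k·Σx)/n = 0.79283.

k = -0.5937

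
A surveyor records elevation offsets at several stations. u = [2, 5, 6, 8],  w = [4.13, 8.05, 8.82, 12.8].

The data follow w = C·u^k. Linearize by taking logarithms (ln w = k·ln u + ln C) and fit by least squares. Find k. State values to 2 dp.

Taking logs, ln w = k·ln u + ln C, so regress ln w on ln u.
Over the data: Σln u = 6.1738, Σ(ln u)² = 10.6052, Σln w = 8.2304, Σln u·ln w = 13.5420.
Normal system: [[10.6052, 6.1738]; [6.1738, 4]]·[k, ln C]ᵀ = [13.5420, 8.2304]ᵀ.
Slope k = (n·Σln u·ln w − Σln u·Σln w)/(n·Σ(ln u)² − (Σln u)²) = (4·13.5420 − 6.1738·8.2304)/4.3053 = 0.77928; ln C = (Σln w − k·Σln u)/n = 0.85483.

k = 0.78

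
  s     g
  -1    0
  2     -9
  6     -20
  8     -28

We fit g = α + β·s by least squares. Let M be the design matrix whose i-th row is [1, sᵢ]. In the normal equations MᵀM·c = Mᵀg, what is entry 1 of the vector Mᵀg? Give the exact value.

Entry 1 ↔ basis 1, so (Mᵀg)_{1} = Σᵢ gᵢ = (1)·(0) + (1)·(-9) + (1)·(-20) + (1)·(-28) = -57.

-57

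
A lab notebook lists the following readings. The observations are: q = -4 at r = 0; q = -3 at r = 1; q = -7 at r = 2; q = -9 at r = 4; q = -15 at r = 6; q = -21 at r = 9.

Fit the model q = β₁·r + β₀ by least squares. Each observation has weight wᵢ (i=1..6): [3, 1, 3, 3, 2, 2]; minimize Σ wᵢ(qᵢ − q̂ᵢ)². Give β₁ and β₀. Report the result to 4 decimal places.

β₁ = -1.9312, β₀ = -2.8837

Normal-equation sums: Σwᵢ·r·r = 295, Σwᵢ·r = 49, Σwᵢ·1 = 14.
For AᵀWq: Σwᵢ·r·q = -711, Σwᵢ·q = -135.
Normal equations: [[295, 49]; [49, 14]]·[β₁, β₀]ᵀ = [-711, -135]ᵀ.
Eliminating β₀: 14·(row 1) − 49·(row 2) gives 1729·β₁ = 14·(-711) − 49·(-135) = -3339, so β₁ = -477/247.
Then β₀ = ((-135) − 49·(-477/247))/14 = -4986/1729.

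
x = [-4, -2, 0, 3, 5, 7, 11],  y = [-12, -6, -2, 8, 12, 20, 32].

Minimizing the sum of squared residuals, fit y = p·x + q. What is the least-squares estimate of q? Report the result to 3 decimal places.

q = -0.918

AᵀA·[p, q]ᵀ = Aᵀy reads: 224·p + 20·q = 636;  20·p + 7·q = 52.
(Σx·x = 224, Σx = 20, Σ1 = 7, Σx·y = 636, Σy = 52.)
Δ = 224·7 − 20² = 1168.
p = (636·7 − 20·52)/1168 = 853/292; q = (224·52 − 20·636)/1168 = -67/73.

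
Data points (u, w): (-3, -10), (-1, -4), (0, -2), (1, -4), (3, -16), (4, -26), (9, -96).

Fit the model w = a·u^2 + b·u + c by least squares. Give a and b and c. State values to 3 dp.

XᵀX·[a, b, c]ᵀ = Xᵀw reads: 6981·a + 793·b + 117·c = -8434;  793·a + 117·b + 13·c = -986;  117·a + 13·b + 7·c = -158.
(Σu^2·u^2 = 6981, Σu^2·u = 793, Σu^2 = 117, Σu·u = 117, Σu = 13, Σ1 = 7, Σu^2·w = -8434, Σu·w = -986, Σw = -158.)
Row-reducing yields a = -937/910, b = -4889/4550, c = -589/175.

a = -1.030, b = -1.075, c = -3.366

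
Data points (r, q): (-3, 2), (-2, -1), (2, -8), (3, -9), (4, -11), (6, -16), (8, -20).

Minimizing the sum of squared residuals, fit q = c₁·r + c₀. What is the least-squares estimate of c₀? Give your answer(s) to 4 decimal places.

c₀ = -4.0299

Forming MᵀM = [[142, 18]; [18, 7]] and Mᵀq = [-347, -63]ᵀ gives MᵀM·[c₁, c₀]ᵀ = Mᵀq.
Determinant 142·7 − 18² = 670.
c₁ = ((-347)·7 − 18·(-63))/670 = -259/134; c₀ = (142·(-63) − 18·(-347))/670 = -270/67.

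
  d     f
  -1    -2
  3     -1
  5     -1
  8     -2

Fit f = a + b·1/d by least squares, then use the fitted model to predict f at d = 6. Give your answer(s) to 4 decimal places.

Setting ∂/∂a … = 0 gives: 4·a + (-41/120)·b = -6;  (-41/120)·a + (16801/14400)·b = 73/60.
(Σ1 = 4, Σ1/d = -41/120, Σ1/d·1/d = 16801/14400, Σf = -6, Σ1/d·f = 73/60.)
Eliminating b: (16801/14400)·(row 1) − (-41/120)·(row 2) gives (21841/4800)·a = (16801/14400)·(-6) − (-41/120)·(73/60) = -4741/720, so a = -94820/65523.
Then b = ((73/60) − (-41/120)·(-94820/65523))/(16801/14400) = 13520/21841.
At d = 6: f̂ = (-94820/65523)·(1) + (13520/21841)·(1/6) = -88060/65523.

f̂ = -1.3440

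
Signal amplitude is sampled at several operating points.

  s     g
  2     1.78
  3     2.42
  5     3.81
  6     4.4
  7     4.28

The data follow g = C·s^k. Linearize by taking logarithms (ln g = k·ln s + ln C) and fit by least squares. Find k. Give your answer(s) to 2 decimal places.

k = 0.76

Taking logs, ln g = k·ln s + ln C, so regress ln g on ln s.
Σln s = 7.1389, Σ(ln s)² = 11.2747, Σln g = 5.7336, Σln s·ln g = 9.0074.
Equations: 11.2747·k + 7.1389·ln C = 9.0074;  7.1389·k + 5·ln C = 5.7336.
Slope k = (n·Σln s·ln g − Σln s·Σln g)/(n·Σ(ln s)² − (Σln s)²) = (5·9.0074 − 7.1389·5.7336)/5.4099 = 0.75892; ln C = (Σln g − k·Σln s)/n = 0.06315.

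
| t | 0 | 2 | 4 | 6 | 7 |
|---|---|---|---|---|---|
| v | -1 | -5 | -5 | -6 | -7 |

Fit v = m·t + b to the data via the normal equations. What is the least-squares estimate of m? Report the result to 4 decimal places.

Compute the Gram sums: Σt·t = 105, Σt = 19, Σ1 = 5.
Moment sums: Σt·v = -115, Σv = -24.
Normal equations: [[105, 19]; [19, 5]]·[m, b]ᵀ = [-115, -24]ᵀ.
Determinant 105·5 − 19² = 164.
m = ((-115)·5 − 19·(-24))/164 = -119/164; b = (105·(-24) − 19·(-115))/164 = -335/164.

m = -0.7256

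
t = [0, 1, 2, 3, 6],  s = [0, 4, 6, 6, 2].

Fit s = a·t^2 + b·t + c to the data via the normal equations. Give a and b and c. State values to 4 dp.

a = -0.6023, b = 3.8823, c = 0.3056

With design matrix A, AᵀA = [[1394, 252, 50]; [252, 50, 12]; [50, 12, 5]] and Aᵀs = [154, 46, 18]ᵀ.
Solving the 3×3 system (Gaussian elimination) gives a = -1151/1911, b = 2473/637, c = 584/1911.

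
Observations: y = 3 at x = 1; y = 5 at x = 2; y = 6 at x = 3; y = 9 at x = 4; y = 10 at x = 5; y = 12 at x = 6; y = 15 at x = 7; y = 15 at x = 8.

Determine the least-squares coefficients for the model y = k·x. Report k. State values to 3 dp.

k = 2.029

Entries of AᵀA: Σx·x = 204.
Moment sums: Σx·y = 414.
Hence k = 414 / 204 ≈ 2.02941.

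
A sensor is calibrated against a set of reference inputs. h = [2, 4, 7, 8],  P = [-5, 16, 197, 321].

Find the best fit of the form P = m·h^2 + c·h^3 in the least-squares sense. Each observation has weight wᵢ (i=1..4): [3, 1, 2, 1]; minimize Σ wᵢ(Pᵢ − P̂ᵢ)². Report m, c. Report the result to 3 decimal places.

The normal system AᵀWA·[m, c]ᵀ = AᵀWP is [[9202, 67502]; [67502, 501730]]·[m, c]ᵀ = [40046, 300398]ᵀ.
det = 9202·501730 − 67502² = 60399456.
m = (40046·501730 − 67502·300398)/60399456 = -23148277/7549932; c = (9202·300398 − 67502·40046)/60399456 = 7634663/7549932.

m = -3.066, c = 1.011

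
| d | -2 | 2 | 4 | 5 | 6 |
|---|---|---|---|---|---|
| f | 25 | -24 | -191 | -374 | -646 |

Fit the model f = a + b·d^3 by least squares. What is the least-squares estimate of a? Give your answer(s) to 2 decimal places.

a = 0.50

Entries of AᵀA: Σ1 = 5, Σd^3 = 405, Σd^3·d^3 = 66505.
And Σf = -1210, Σd^3·f = -198902.
AᵀA·[a, b]ᵀ = Aᵀf becomes [[5, 405]; [405, 66505]]·[a, b]ᵀ = [-1210, -198902]ᵀ.
Eliminating b: 66505·(row 1) − 405·(row 2) gives 168500·a = 66505·(-1210) − 405·(-198902) = 84260, so a = 4213/8425.
Then b = ((-198902) − 405·(4213/8425))/66505 = -25223/8425.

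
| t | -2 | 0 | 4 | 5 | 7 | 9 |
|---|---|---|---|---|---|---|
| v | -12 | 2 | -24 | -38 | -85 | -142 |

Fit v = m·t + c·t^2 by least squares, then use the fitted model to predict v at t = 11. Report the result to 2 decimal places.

v̂ = -218.08

Normal-equation sums: Σt·t = 175, Σt·t^2 = 1253, Σt^2·t^2 = 9859.
Moment sums: Σt·v = -2135, Σt^2·v = -17049.
Eliminating c: 9859·(row 1) − 1253·(row 2) gives 155316·m = 9859·(-2135) − 1253·(-17049) = 313432, so m = 11194/5547.
Then c = ((-17049) − 1253·(11194/5547))/9859 = -11015/5547.
At t = 11: v̂ = (11194/5547)·(11) + (-11015/5547)·(121) = -403227/1849.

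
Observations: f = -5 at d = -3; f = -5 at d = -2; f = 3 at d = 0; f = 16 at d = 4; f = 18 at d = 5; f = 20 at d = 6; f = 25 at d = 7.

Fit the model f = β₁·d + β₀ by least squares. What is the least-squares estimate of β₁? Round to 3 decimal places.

β₁ = 3.061

Sums needed: Σd·d = 139, Σd = 17, Σ1 = 7.
And Σd·f = 474, Σf = 72.
AᵀA·[β₁, β₀]ᵀ = Aᵀf becomes [[139, 17]; [17, 7]]·[β₁, β₀]ᵀ = [474, 72]ᵀ.
Eliminating β₀: 7·(row 1) − 17·(row 2) gives 684·β₁ = 7·474 − 17·72 = 2094, so β₁ = 349/114.
Then β₀ = (72 − 17·(349/114))/7 = 325/114.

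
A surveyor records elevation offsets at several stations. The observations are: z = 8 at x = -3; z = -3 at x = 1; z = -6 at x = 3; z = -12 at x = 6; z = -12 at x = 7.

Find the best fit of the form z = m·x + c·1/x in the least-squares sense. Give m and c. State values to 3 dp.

With design matrix M, MᵀM = [[104, 5]; [5, 249/196]] and Mᵀz = [-201, -239/21]ᵀ.
Eliminating c: (249/196)·(row 1) − 5·(row 2) gives (5249/49)·m = (249/196)·(-201) − 5·(-239/21) = -116687/588, so m = -116687/62988.
Then c = ((-239/21) − 5·(-116687/62988))/(249/196) = -26257/15747.

m = -1.853, c = -1.667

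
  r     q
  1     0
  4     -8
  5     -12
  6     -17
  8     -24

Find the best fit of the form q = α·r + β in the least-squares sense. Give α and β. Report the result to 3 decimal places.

α = -3.478, β = 4.493

Sums needed: Σr·r = 142, Σr = 24, Σ1 = 5.
Moment sums: Σr·q = -386, Σq = -61.
Determinant 142·5 − 24² = 134.
α = ((-386)·5 − 24·(-61))/134 = -233/67; β = (142·(-61) − 24·(-386))/134 = 301/67.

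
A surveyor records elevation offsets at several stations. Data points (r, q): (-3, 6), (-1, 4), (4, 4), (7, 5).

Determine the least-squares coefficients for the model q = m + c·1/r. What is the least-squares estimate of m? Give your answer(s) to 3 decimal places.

Entries of XᵀX: Σ1 = 4, Σ1/r = -79/84, Σ1/r·1/r = 8425/7056.
Moment sums: Σq = 19, Σ1/r·q = -30/7.
So XᵀX·[m, c]ᵀ = Xᵀq: [[4, -79/84]; [-79/84, 8425/7056]]·[m, c]ᵀ = [19, -30/7]ᵀ.
Δ = 4·(8425/7056) − (-79/84)² = 3051/784.
m = (19·(8425/7056) − (-79/84)·(-30/7))/(3051/784) = 131635/27459; c = (4·(-30/7) − (-79/84)·19)/(3051/784) = 1708/9153.

m = 4.794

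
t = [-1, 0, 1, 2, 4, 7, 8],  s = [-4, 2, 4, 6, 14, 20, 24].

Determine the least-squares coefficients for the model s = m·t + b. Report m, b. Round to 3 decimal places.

The normal equations are: 135·m + 21·b = 408;  21·m + 7·b = 66.
Δ = 135·7 − 21² = 504.
m = (408·7 − 21·66)/504 = 35/12; b = (135·66 − 21·408)/504 = 19/28.

m = 2.917, b = 0.679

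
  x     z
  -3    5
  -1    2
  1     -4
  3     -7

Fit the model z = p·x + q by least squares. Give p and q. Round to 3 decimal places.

p = -2.100, q = -1.000

Forming AᵀA = [[20, 0]; [0, 4]] and Aᵀz = [-42, -4]ᵀ gives AᵀA·[p, q]ᵀ = Aᵀz.
Determinant 20·4 − 0² = 80.
p = ((-42)·4 − 0·(-4))/80 = -21/10; q = (20·(-4) − 0·(-42))/80 = -1.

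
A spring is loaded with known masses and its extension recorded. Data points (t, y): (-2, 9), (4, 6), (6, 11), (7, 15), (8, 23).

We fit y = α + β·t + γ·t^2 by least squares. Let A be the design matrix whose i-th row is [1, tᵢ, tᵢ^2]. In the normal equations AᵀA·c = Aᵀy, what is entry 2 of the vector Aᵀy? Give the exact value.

361

Entry 2 ↔ basis t, so (Aᵀy)_{2} = Σᵢ (t)·yᵢ = (-2)·(9) + (4)·(6) + (6)·(11) + (7)·(15) + (8)·(23) = 361.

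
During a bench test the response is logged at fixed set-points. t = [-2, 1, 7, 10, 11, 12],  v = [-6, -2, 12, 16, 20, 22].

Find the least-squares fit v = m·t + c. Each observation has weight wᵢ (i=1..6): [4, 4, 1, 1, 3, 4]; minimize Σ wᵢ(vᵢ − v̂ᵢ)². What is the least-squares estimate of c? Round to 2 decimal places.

With design matrix M, MᵀWM = [[1108, 94]; [94, 17]] and MᵀWv = [2000, 144]ᵀ.
Determinant 1108·17 − 94² = 10000.
m = (2000·17 − 94·144)/10000 = 1279/625; c = (1108·144 − 94·2000)/10000 = -1778/625.

c = -2.84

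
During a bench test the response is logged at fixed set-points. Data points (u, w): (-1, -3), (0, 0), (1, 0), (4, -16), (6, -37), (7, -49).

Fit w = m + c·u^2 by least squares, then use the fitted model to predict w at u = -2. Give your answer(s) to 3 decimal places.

Entries of AᵀA: Σ1 = 6, Σu^2 = 103, Σu^2·u^2 = 3955.
And Σw = -105, Σu^2·w = -3992.
Normal equations: [[6, 103]; [103, 3955]]·[m, c]ᵀ = [-105, -3992]ᵀ.
Determinant 6·3955 − 103² = 13121.
m = ((-105)·3955 − 103·(-3992))/13121 = -4099/13121; c = (6·(-3992) − 103·(-105))/13121 = -13137/13121.
At u = -2: ŵ = (-4099/13121)·(1) + (-13137/13121)·(4) = -56647/13121.

ŵ = -4.317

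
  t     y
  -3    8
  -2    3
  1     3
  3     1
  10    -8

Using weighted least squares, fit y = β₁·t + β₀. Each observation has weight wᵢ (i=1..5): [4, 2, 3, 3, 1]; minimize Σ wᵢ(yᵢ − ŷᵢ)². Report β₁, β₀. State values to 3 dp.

β₁ = -1.106, β₀ = 3.741

From the data, Σwᵢ·t·t = 174, Σwᵢ·t = 6, Σwᵢ·1 = 13.
Moment sums: Σwᵢ·t·y = -170, Σwᵢ·y = 42.
XᵀWX·[β₁, β₀]ᵀ = XᵀWy becomes [[174, 6]; [6, 13]]·[β₁, β₀]ᵀ = [-170, 42]ᵀ.
det = 174·13 − 6² = 2226.
β₁ = ((-170)·13 − 6·42)/2226 = -1231/1113; β₀ = (174·42 − 6·(-170))/2226 = 1388/371.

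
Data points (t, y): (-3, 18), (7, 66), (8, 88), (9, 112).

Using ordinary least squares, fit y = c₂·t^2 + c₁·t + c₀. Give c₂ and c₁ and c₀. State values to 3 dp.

c₂ = 1.514, c₁ = -1.236, c₀ = 0.665

The normal equations are: 13139·c₂ + 1557·c₁ + 203·c₀ = 18100;  1557·c₂ + 203·c₁ + 21·c₀ = 2120;  203·c₂ + 21·c₁ + 4·c₀ = 284.
(Σt^2·t^2 = 13139, Σt^2·t = 1557, Σt^2 = 203, Σt·t = 203, Σt = 21, Σ1 = 4, Σt^2·y = 18100, Σt·y = 2120, Σy = 284.)
Solving the 3×3 system (Gaussian elimination) gives c₂ = 32973/21782, c₁ = -26923/21782, c₀ = 7244/10891.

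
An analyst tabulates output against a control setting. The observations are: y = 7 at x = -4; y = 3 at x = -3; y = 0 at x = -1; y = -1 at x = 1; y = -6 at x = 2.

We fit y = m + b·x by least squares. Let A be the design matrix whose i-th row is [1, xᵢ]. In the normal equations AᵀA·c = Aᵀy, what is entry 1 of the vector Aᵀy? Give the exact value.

3

Entry 1 ↔ basis 1, so (Aᵀy)_{1} = Σᵢ yᵢ = (1)·(7) + (1)·(3) + (1)·(0) + (1)·(-1) + (1)·(-6) = 3.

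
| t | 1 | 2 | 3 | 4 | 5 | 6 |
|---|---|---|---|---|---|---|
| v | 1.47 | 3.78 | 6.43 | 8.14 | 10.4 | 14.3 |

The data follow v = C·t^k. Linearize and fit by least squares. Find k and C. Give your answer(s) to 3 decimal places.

With ln vᵢ as the transformed response and ln tᵢ as the regressor:
Σln t = 6.5793, Σ(ln t)² = 9.4099, Σln v = 10.6748, Σln t·ln v = 14.4085.
Equations: 9.4099·k + 6.5793·ln C = 14.4085;  6.5793·k + 6·ln C = 10.6748.
Δ = 9.4099·6 − (6.5793)² = 13.1729; k = (14.4085·6 − 6.5793·10.6748)/13.1729 = 1.23121, ln C = (9.4099·10.6748 − 6.5793·14.4085)/13.1729 = 0.42906, so C = exp(0.42906) = 1.53581.

k = 1.231, C = 1.536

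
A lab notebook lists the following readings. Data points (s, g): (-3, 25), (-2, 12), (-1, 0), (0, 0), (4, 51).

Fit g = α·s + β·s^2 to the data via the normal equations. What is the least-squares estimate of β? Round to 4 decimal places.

With design matrix A, AᵀA = [[30, 28]; [28, 354]] and Aᵀg = [105, 1089]ᵀ.
Eliminating β: 354·(row 1) − 28·(row 2) gives 9836·α = 354·105 − 28·1089 = 6678, so α = 3339/4918.
Then β = (1089 − 28·(3339/4918))/354 = 14865/4918.

β = 3.0226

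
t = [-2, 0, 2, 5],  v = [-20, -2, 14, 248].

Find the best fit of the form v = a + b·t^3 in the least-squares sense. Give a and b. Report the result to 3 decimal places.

a = -2.707, b = 2.007

The normal system AᵀA·[a, b]ᵀ = Aᵀv is [[4, 125]; [125, 15753]]·[a, b]ᵀ = [240, 31272]ᵀ.
Eliminating b: 15753·(row 1) − 125·(row 2) gives 47387·a = 15753·240 − 125·31272 = -128280, so a = -128280/47387.
Then b = (31272 − 125·(-128280/47387))/15753 = 95088/47387.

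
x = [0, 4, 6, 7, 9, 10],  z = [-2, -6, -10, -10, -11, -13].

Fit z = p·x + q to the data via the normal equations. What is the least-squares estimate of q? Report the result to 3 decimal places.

q = -2.212

Normal-equation sums: Σx·x = 282, Σx = 36, Σ1 = 6.
Right-hand side: Σx·z = -383, Σz = -52.
So MᵀM·[p, q]ᵀ = Mᵀz: [[282, 36]; [36, 6]]·[p, q]ᵀ = [-383, -52]ᵀ.
Eliminating q: 6·(row 1) − 36·(row 2) gives 396·p = 6·(-383) − 36·(-52) = -426, so p = -71/66.
Then q = ((-52) − 36·(-71/66))/6 = -73/33.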